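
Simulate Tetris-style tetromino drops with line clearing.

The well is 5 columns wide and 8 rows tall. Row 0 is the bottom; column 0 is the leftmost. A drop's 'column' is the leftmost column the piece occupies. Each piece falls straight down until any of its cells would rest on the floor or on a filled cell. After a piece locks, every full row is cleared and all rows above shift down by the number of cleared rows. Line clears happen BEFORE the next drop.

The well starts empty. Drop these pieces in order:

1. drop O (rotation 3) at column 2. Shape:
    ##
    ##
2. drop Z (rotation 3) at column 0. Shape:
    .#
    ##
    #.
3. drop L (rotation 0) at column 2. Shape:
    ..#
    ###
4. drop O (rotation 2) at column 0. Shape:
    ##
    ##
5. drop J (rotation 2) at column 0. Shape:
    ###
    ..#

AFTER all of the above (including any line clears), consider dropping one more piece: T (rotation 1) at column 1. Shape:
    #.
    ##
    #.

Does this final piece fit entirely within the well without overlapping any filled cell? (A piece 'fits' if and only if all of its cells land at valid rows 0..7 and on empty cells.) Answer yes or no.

Drop 1: O rot3 at col 2 lands with bottom-row=0; cleared 0 line(s) (total 0); column heights now [0 0 2 2 0], max=2
Drop 2: Z rot3 at col 0 lands with bottom-row=0; cleared 0 line(s) (total 0); column heights now [2 3 2 2 0], max=3
Drop 3: L rot0 at col 2 lands with bottom-row=2; cleared 0 line(s) (total 0); column heights now [2 3 3 3 4], max=4
Drop 4: O rot2 at col 0 lands with bottom-row=3; cleared 0 line(s) (total 0); column heights now [5 5 3 3 4], max=5
Drop 5: J rot2 at col 0 lands with bottom-row=4; cleared 0 line(s) (total 0); column heights now [6 6 6 3 4], max=6
Test piece T rot1 at col 1 (width 2): heights before test = [6 6 6 3 4]; fits = False

Answer: no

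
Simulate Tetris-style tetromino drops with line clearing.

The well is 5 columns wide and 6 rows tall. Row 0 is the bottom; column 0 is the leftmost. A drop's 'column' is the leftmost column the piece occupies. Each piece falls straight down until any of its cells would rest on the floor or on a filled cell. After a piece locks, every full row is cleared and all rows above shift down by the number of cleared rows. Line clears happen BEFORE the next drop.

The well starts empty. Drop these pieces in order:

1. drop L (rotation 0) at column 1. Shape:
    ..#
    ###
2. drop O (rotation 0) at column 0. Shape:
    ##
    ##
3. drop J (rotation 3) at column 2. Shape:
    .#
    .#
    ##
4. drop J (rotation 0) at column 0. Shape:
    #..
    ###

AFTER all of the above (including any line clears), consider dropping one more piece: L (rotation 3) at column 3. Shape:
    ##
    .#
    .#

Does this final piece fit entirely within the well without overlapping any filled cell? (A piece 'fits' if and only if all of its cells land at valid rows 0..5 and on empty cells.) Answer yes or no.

Answer: yes

Derivation:
Drop 1: L rot0 at col 1 lands with bottom-row=0; cleared 0 line(s) (total 0); column heights now [0 1 1 2 0], max=2
Drop 2: O rot0 at col 0 lands with bottom-row=1; cleared 0 line(s) (total 0); column heights now [3 3 1 2 0], max=3
Drop 3: J rot3 at col 2 lands with bottom-row=2; cleared 0 line(s) (total 0); column heights now [3 3 3 5 0], max=5
Drop 4: J rot0 at col 0 lands with bottom-row=3; cleared 0 line(s) (total 0); column heights now [5 4 4 5 0], max=5
Test piece L rot3 at col 3 (width 2): heights before test = [5 4 4 5 0]; fits = True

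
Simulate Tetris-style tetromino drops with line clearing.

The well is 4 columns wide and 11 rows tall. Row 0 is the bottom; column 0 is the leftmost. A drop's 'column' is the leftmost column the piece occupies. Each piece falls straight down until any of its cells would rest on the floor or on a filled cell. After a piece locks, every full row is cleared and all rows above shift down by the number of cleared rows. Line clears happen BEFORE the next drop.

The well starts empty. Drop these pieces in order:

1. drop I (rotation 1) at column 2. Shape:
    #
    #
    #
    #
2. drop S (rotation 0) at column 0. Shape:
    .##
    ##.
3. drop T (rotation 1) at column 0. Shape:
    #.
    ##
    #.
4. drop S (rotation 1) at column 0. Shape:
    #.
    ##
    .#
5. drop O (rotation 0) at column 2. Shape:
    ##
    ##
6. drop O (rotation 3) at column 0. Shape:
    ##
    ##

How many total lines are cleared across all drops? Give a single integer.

Answer: 2

Derivation:
Drop 1: I rot1 at col 2 lands with bottom-row=0; cleared 0 line(s) (total 0); column heights now [0 0 4 0], max=4
Drop 2: S rot0 at col 0 lands with bottom-row=3; cleared 0 line(s) (total 0); column heights now [4 5 5 0], max=5
Drop 3: T rot1 at col 0 lands with bottom-row=4; cleared 0 line(s) (total 0); column heights now [7 6 5 0], max=7
Drop 4: S rot1 at col 0 lands with bottom-row=6; cleared 0 line(s) (total 0); column heights now [9 8 5 0], max=9
Drop 5: O rot0 at col 2 lands with bottom-row=5; cleared 2 line(s) (total 2); column heights now [7 6 5 0], max=7
Drop 6: O rot3 at col 0 lands with bottom-row=7; cleared 0 line(s) (total 2); column heights now [9 9 5 0], max=9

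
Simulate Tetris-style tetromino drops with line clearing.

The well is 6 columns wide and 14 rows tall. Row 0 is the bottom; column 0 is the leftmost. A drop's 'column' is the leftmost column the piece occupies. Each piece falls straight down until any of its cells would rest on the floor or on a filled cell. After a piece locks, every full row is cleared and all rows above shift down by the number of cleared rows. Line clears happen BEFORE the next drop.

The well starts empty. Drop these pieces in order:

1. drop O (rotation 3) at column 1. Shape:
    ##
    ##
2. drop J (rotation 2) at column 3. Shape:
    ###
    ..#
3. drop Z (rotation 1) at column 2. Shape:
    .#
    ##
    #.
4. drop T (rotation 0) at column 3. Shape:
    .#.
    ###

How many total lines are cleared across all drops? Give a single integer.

Answer: 0

Derivation:
Drop 1: O rot3 at col 1 lands with bottom-row=0; cleared 0 line(s) (total 0); column heights now [0 2 2 0 0 0], max=2
Drop 2: J rot2 at col 3 lands with bottom-row=0; cleared 0 line(s) (total 0); column heights now [0 2 2 2 2 2], max=2
Drop 3: Z rot1 at col 2 lands with bottom-row=2; cleared 0 line(s) (total 0); column heights now [0 2 4 5 2 2], max=5
Drop 4: T rot0 at col 3 lands with bottom-row=5; cleared 0 line(s) (total 0); column heights now [0 2 4 6 7 6], max=7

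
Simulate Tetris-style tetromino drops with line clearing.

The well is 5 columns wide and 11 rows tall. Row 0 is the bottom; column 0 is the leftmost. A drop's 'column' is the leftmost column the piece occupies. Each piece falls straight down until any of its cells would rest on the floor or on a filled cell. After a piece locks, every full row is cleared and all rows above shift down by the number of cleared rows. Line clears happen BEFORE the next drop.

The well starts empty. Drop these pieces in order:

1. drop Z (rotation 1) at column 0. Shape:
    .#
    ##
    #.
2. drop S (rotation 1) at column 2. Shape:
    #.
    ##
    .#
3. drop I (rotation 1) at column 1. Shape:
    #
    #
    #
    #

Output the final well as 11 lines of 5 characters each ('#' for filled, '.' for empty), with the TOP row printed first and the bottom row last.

Answer: .....
.....
.....
.....
.#...
.#...
.#...
.#...
.##..
####.
#..#.

Derivation:
Drop 1: Z rot1 at col 0 lands with bottom-row=0; cleared 0 line(s) (total 0); column heights now [2 3 0 0 0], max=3
Drop 2: S rot1 at col 2 lands with bottom-row=0; cleared 0 line(s) (total 0); column heights now [2 3 3 2 0], max=3
Drop 3: I rot1 at col 1 lands with bottom-row=3; cleared 0 line(s) (total 0); column heights now [2 7 3 2 0], max=7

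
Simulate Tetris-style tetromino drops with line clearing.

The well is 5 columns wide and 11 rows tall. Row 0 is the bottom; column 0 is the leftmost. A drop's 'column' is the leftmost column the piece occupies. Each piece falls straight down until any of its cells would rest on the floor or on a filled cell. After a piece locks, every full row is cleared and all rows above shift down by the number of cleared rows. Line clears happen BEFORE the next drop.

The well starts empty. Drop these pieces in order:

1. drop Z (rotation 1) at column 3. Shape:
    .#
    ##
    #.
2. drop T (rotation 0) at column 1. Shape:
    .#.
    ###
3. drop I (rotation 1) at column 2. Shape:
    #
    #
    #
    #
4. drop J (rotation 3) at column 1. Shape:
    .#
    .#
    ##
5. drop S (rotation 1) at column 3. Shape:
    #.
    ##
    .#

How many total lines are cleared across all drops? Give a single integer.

Answer: 0

Derivation:
Drop 1: Z rot1 at col 3 lands with bottom-row=0; cleared 0 line(s) (total 0); column heights now [0 0 0 2 3], max=3
Drop 2: T rot0 at col 1 lands with bottom-row=2; cleared 0 line(s) (total 0); column heights now [0 3 4 3 3], max=4
Drop 3: I rot1 at col 2 lands with bottom-row=4; cleared 0 line(s) (total 0); column heights now [0 3 8 3 3], max=8
Drop 4: J rot3 at col 1 lands with bottom-row=8; cleared 0 line(s) (total 0); column heights now [0 9 11 3 3], max=11
Drop 5: S rot1 at col 3 lands with bottom-row=3; cleared 0 line(s) (total 0); column heights now [0 9 11 6 5], max=11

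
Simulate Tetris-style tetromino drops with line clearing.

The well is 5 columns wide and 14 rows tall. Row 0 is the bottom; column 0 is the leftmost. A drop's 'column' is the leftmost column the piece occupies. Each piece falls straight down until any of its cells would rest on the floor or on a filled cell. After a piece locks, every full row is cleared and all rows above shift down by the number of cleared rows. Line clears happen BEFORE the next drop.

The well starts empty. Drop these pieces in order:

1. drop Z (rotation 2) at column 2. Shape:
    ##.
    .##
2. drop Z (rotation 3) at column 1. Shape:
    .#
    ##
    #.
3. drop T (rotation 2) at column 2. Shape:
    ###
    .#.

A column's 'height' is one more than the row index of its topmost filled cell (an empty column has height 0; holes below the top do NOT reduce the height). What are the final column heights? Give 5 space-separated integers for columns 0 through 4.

Answer: 0 3 5 5 5

Derivation:
Drop 1: Z rot2 at col 2 lands with bottom-row=0; cleared 0 line(s) (total 0); column heights now [0 0 2 2 1], max=2
Drop 2: Z rot3 at col 1 lands with bottom-row=1; cleared 0 line(s) (total 0); column heights now [0 3 4 2 1], max=4
Drop 3: T rot2 at col 2 lands with bottom-row=3; cleared 0 line(s) (total 0); column heights now [0 3 5 5 5], max=5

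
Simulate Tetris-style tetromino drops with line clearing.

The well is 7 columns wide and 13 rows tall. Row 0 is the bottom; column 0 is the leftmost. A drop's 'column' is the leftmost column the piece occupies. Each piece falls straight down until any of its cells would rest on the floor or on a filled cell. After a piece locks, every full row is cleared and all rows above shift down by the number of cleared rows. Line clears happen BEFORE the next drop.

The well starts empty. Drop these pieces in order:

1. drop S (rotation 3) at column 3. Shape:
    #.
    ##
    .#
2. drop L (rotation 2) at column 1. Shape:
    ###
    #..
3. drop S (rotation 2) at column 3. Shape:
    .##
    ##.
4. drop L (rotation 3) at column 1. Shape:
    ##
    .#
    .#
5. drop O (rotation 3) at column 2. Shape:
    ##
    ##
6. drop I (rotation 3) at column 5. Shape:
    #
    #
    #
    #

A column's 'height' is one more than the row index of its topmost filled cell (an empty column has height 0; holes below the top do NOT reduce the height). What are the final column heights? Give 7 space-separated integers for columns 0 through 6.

Answer: 0 7 9 9 6 10 0

Derivation:
Drop 1: S rot3 at col 3 lands with bottom-row=0; cleared 0 line(s) (total 0); column heights now [0 0 0 3 2 0 0], max=3
Drop 2: L rot2 at col 1 lands with bottom-row=2; cleared 0 line(s) (total 0); column heights now [0 4 4 4 2 0 0], max=4
Drop 3: S rot2 at col 3 lands with bottom-row=4; cleared 0 line(s) (total 0); column heights now [0 4 4 5 6 6 0], max=6
Drop 4: L rot3 at col 1 lands with bottom-row=4; cleared 0 line(s) (total 0); column heights now [0 7 7 5 6 6 0], max=7
Drop 5: O rot3 at col 2 lands with bottom-row=7; cleared 0 line(s) (total 0); column heights now [0 7 9 9 6 6 0], max=9
Drop 6: I rot3 at col 5 lands with bottom-row=6; cleared 0 line(s) (total 0); column heights now [0 7 9 9 6 10 0], max=10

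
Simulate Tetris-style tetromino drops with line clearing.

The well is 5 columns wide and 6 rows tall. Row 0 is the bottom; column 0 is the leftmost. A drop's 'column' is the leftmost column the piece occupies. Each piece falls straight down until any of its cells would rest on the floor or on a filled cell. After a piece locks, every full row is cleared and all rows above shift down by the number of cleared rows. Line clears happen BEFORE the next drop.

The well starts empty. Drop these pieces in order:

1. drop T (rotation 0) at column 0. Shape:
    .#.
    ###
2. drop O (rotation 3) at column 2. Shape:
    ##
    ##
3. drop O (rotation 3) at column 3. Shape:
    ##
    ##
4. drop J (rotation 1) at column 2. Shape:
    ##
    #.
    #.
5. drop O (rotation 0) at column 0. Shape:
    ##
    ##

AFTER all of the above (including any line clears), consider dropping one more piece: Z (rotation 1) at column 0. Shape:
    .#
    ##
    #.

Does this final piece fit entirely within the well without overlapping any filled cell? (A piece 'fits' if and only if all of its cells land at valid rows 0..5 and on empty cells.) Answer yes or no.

Drop 1: T rot0 at col 0 lands with bottom-row=0; cleared 0 line(s) (total 0); column heights now [1 2 1 0 0], max=2
Drop 2: O rot3 at col 2 lands with bottom-row=1; cleared 0 line(s) (total 0); column heights now [1 2 3 3 0], max=3
Drop 3: O rot3 at col 3 lands with bottom-row=3; cleared 0 line(s) (total 0); column heights now [1 2 3 5 5], max=5
Drop 4: J rot1 at col 2 lands with bottom-row=3; cleared 0 line(s) (total 0); column heights now [1 2 6 6 5], max=6
Drop 5: O rot0 at col 0 lands with bottom-row=2; cleared 1 line(s) (total 1); column heights now [3 3 5 5 4], max=5
Test piece Z rot1 at col 0 (width 2): heights before test = [3 3 5 5 4]; fits = True

Answer: yes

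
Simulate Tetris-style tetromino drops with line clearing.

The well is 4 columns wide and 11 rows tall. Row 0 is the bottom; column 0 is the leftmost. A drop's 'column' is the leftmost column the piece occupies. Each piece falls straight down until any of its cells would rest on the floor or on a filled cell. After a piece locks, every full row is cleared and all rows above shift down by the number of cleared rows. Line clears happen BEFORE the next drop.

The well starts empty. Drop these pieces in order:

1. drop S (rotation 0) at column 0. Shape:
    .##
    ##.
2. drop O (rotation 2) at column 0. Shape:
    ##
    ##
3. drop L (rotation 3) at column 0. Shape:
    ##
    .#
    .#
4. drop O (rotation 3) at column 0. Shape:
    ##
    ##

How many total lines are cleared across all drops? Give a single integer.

Answer: 0

Derivation:
Drop 1: S rot0 at col 0 lands with bottom-row=0; cleared 0 line(s) (total 0); column heights now [1 2 2 0], max=2
Drop 2: O rot2 at col 0 lands with bottom-row=2; cleared 0 line(s) (total 0); column heights now [4 4 2 0], max=4
Drop 3: L rot3 at col 0 lands with bottom-row=4; cleared 0 line(s) (total 0); column heights now [7 7 2 0], max=7
Drop 4: O rot3 at col 0 lands with bottom-row=7; cleared 0 line(s) (total 0); column heights now [9 9 2 0], max=9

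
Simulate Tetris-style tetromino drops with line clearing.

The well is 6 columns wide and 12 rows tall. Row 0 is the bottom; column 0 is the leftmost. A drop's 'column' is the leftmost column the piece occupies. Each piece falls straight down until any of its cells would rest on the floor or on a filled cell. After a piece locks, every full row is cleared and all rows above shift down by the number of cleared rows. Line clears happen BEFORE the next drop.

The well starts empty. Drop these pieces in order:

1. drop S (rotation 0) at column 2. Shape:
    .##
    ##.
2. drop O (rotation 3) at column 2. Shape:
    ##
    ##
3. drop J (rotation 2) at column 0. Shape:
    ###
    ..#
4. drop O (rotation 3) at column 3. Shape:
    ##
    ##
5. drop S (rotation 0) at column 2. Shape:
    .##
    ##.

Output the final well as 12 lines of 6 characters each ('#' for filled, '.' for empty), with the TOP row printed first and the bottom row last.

Answer: ......
......
......
......
...##.
..##..
#####.
..###.
..##..
..##..
...##.
..##..

Derivation:
Drop 1: S rot0 at col 2 lands with bottom-row=0; cleared 0 line(s) (total 0); column heights now [0 0 1 2 2 0], max=2
Drop 2: O rot3 at col 2 lands with bottom-row=2; cleared 0 line(s) (total 0); column heights now [0 0 4 4 2 0], max=4
Drop 3: J rot2 at col 0 lands with bottom-row=4; cleared 0 line(s) (total 0); column heights now [6 6 6 4 2 0], max=6
Drop 4: O rot3 at col 3 lands with bottom-row=4; cleared 0 line(s) (total 0); column heights now [6 6 6 6 6 0], max=6
Drop 5: S rot0 at col 2 lands with bottom-row=6; cleared 0 line(s) (total 0); column heights now [6 6 7 8 8 0], max=8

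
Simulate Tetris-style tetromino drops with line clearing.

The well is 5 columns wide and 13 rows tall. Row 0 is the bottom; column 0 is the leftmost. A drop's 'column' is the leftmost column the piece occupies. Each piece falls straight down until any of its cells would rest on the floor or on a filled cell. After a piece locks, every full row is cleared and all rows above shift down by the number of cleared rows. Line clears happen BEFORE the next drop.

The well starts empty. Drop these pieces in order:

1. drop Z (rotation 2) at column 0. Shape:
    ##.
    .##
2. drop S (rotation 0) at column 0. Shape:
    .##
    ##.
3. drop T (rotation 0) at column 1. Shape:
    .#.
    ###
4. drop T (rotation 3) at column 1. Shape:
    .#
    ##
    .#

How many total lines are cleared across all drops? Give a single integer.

Answer: 0

Derivation:
Drop 1: Z rot2 at col 0 lands with bottom-row=0; cleared 0 line(s) (total 0); column heights now [2 2 1 0 0], max=2
Drop 2: S rot0 at col 0 lands with bottom-row=2; cleared 0 line(s) (total 0); column heights now [3 4 4 0 0], max=4
Drop 3: T rot0 at col 1 lands with bottom-row=4; cleared 0 line(s) (total 0); column heights now [3 5 6 5 0], max=6
Drop 4: T rot3 at col 1 lands with bottom-row=6; cleared 0 line(s) (total 0); column heights now [3 8 9 5 0], max=9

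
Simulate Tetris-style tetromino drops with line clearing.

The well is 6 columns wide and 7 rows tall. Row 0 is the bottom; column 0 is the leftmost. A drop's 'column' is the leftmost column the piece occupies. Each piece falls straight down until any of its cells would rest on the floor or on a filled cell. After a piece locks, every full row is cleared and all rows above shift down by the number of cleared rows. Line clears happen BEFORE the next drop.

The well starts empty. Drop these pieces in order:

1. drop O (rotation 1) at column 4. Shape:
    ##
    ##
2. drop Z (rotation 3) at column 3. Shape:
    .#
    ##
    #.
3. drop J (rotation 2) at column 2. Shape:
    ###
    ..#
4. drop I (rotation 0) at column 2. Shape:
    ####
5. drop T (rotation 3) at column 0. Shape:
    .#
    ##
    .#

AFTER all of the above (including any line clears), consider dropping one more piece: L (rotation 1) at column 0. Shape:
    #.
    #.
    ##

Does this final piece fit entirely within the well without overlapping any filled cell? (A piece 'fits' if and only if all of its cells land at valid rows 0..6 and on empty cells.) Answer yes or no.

Drop 1: O rot1 at col 4 lands with bottom-row=0; cleared 0 line(s) (total 0); column heights now [0 0 0 0 2 2], max=2
Drop 2: Z rot3 at col 3 lands with bottom-row=1; cleared 0 line(s) (total 0); column heights now [0 0 0 3 4 2], max=4
Drop 3: J rot2 at col 2 lands with bottom-row=4; cleared 0 line(s) (total 0); column heights now [0 0 6 6 6 2], max=6
Drop 4: I rot0 at col 2 lands with bottom-row=6; cleared 0 line(s) (total 0); column heights now [0 0 7 7 7 7], max=7
Drop 5: T rot3 at col 0 lands with bottom-row=0; cleared 0 line(s) (total 0); column heights now [2 3 7 7 7 7], max=7
Test piece L rot1 at col 0 (width 2): heights before test = [2 3 7 7 7 7]; fits = True

Answer: yes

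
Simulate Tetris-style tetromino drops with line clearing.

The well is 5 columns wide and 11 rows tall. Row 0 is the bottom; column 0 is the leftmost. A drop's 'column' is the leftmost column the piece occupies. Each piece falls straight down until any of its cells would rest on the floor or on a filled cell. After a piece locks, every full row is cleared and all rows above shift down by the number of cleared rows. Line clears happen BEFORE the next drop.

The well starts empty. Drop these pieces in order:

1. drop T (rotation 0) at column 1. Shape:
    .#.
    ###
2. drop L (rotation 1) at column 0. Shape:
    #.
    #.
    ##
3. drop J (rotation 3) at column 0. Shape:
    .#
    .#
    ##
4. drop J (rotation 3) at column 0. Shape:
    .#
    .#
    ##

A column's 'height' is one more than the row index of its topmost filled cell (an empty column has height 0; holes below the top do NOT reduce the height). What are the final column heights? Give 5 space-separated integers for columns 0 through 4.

Drop 1: T rot0 at col 1 lands with bottom-row=0; cleared 0 line(s) (total 0); column heights now [0 1 2 1 0], max=2
Drop 2: L rot1 at col 0 lands with bottom-row=1; cleared 0 line(s) (total 0); column heights now [4 2 2 1 0], max=4
Drop 3: J rot3 at col 0 lands with bottom-row=4; cleared 0 line(s) (total 0); column heights now [5 7 2 1 0], max=7
Drop 4: J rot3 at col 0 lands with bottom-row=7; cleared 0 line(s) (total 0); column heights now [8 10 2 1 0], max=10

Answer: 8 10 2 1 0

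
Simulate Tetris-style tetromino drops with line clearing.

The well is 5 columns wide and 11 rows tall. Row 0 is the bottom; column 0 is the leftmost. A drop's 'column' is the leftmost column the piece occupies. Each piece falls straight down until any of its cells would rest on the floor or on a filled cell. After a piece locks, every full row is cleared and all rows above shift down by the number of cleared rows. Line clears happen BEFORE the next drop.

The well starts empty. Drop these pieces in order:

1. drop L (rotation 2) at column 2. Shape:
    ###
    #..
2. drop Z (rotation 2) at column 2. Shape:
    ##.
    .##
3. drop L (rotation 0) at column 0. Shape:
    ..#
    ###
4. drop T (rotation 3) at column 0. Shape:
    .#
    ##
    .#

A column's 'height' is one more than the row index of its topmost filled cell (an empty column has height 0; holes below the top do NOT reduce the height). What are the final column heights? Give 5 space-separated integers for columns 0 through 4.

Drop 1: L rot2 at col 2 lands with bottom-row=0; cleared 0 line(s) (total 0); column heights now [0 0 2 2 2], max=2
Drop 2: Z rot2 at col 2 lands with bottom-row=2; cleared 0 line(s) (total 0); column heights now [0 0 4 4 3], max=4
Drop 3: L rot0 at col 0 lands with bottom-row=4; cleared 0 line(s) (total 0); column heights now [5 5 6 4 3], max=6
Drop 4: T rot3 at col 0 lands with bottom-row=5; cleared 0 line(s) (total 0); column heights now [7 8 6 4 3], max=8

Answer: 7 8 6 4 3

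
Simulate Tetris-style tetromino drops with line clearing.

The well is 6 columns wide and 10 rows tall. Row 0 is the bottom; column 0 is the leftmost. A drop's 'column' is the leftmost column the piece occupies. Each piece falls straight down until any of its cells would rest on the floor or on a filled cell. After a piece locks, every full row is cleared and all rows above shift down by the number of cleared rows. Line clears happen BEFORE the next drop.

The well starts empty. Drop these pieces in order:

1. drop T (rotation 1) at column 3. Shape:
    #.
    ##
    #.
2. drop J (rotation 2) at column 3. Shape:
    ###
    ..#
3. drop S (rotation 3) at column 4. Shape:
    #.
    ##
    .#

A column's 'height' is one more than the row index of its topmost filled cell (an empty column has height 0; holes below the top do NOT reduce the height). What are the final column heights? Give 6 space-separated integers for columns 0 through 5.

Answer: 0 0 0 4 7 6

Derivation:
Drop 1: T rot1 at col 3 lands with bottom-row=0; cleared 0 line(s) (total 0); column heights now [0 0 0 3 2 0], max=3
Drop 2: J rot2 at col 3 lands with bottom-row=2; cleared 0 line(s) (total 0); column heights now [0 0 0 4 4 4], max=4
Drop 3: S rot3 at col 4 lands with bottom-row=4; cleared 0 line(s) (total 0); column heights now [0 0 0 4 7 6], max=7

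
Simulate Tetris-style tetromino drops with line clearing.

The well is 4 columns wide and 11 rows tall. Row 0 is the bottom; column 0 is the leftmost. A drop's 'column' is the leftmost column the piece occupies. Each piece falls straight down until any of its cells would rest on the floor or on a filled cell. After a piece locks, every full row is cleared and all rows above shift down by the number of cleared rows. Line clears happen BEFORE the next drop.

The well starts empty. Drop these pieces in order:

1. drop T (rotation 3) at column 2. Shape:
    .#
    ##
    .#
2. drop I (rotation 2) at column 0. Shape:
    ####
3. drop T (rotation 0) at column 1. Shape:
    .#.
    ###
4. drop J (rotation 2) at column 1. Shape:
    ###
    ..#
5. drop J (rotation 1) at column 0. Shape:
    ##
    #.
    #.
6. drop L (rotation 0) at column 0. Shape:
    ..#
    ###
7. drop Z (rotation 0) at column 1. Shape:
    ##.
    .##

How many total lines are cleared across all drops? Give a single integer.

Answer: 2

Derivation:
Drop 1: T rot3 at col 2 lands with bottom-row=0; cleared 0 line(s) (total 0); column heights now [0 0 2 3], max=3
Drop 2: I rot2 at col 0 lands with bottom-row=3; cleared 1 line(s) (total 1); column heights now [0 0 2 3], max=3
Drop 3: T rot0 at col 1 lands with bottom-row=3; cleared 0 line(s) (total 1); column heights now [0 4 5 4], max=5
Drop 4: J rot2 at col 1 lands with bottom-row=4; cleared 0 line(s) (total 1); column heights now [0 6 6 6], max=6
Drop 5: J rot1 at col 0 lands with bottom-row=4; cleared 1 line(s) (total 2); column heights now [6 6 5 5], max=6
Drop 6: L rot0 at col 0 lands with bottom-row=6; cleared 0 line(s) (total 2); column heights now [7 7 8 5], max=8
Drop 7: Z rot0 at col 1 lands with bottom-row=8; cleared 0 line(s) (total 2); column heights now [7 10 10 9], max=10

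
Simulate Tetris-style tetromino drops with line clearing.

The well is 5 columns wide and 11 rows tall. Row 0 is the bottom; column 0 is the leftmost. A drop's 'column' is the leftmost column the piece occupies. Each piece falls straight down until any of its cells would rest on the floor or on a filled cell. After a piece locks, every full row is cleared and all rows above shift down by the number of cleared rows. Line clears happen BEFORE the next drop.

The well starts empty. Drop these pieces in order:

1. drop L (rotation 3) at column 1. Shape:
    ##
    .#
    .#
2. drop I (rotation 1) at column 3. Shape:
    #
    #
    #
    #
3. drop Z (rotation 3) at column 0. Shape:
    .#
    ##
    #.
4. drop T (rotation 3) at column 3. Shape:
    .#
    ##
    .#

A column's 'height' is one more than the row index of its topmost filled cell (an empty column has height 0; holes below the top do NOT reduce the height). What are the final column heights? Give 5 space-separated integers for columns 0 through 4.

Answer: 4 5 3 5 6

Derivation:
Drop 1: L rot3 at col 1 lands with bottom-row=0; cleared 0 line(s) (total 0); column heights now [0 3 3 0 0], max=3
Drop 2: I rot1 at col 3 lands with bottom-row=0; cleared 0 line(s) (total 0); column heights now [0 3 3 4 0], max=4
Drop 3: Z rot3 at col 0 lands with bottom-row=2; cleared 0 line(s) (total 0); column heights now [4 5 3 4 0], max=5
Drop 4: T rot3 at col 3 lands with bottom-row=3; cleared 0 line(s) (total 0); column heights now [4 5 3 5 6], max=6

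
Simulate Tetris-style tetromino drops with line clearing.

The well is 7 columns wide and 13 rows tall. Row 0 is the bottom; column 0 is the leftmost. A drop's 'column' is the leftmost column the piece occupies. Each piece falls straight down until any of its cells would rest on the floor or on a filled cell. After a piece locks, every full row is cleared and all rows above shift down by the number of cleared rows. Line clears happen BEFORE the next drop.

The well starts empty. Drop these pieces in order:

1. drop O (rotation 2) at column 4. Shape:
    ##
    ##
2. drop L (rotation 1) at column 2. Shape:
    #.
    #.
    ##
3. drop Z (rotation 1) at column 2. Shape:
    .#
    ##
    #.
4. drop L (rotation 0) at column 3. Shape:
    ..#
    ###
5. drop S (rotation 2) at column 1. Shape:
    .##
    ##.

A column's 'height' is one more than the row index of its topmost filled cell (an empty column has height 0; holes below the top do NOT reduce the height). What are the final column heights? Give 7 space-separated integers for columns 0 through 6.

Answer: 0 7 8 8 7 8 0

Derivation:
Drop 1: O rot2 at col 4 lands with bottom-row=0; cleared 0 line(s) (total 0); column heights now [0 0 0 0 2 2 0], max=2
Drop 2: L rot1 at col 2 lands with bottom-row=0; cleared 0 line(s) (total 0); column heights now [0 0 3 1 2 2 0], max=3
Drop 3: Z rot1 at col 2 lands with bottom-row=3; cleared 0 line(s) (total 0); column heights now [0 0 5 6 2 2 0], max=6
Drop 4: L rot0 at col 3 lands with bottom-row=6; cleared 0 line(s) (total 0); column heights now [0 0 5 7 7 8 0], max=8
Drop 5: S rot2 at col 1 lands with bottom-row=6; cleared 0 line(s) (total 0); column heights now [0 7 8 8 7 8 0], max=8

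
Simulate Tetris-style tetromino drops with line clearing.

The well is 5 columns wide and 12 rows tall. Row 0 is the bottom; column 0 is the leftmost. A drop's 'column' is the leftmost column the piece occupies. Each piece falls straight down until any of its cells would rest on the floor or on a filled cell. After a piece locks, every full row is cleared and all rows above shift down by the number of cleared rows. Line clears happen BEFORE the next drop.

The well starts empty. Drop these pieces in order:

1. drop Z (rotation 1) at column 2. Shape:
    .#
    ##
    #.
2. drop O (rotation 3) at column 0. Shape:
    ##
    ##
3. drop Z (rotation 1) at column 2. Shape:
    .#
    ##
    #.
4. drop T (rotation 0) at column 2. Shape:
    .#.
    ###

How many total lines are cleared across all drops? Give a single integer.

Answer: 0

Derivation:
Drop 1: Z rot1 at col 2 lands with bottom-row=0; cleared 0 line(s) (total 0); column heights now [0 0 2 3 0], max=3
Drop 2: O rot3 at col 0 lands with bottom-row=0; cleared 0 line(s) (total 0); column heights now [2 2 2 3 0], max=3
Drop 3: Z rot1 at col 2 lands with bottom-row=2; cleared 0 line(s) (total 0); column heights now [2 2 4 5 0], max=5
Drop 4: T rot0 at col 2 lands with bottom-row=5; cleared 0 line(s) (total 0); column heights now [2 2 6 7 6], max=7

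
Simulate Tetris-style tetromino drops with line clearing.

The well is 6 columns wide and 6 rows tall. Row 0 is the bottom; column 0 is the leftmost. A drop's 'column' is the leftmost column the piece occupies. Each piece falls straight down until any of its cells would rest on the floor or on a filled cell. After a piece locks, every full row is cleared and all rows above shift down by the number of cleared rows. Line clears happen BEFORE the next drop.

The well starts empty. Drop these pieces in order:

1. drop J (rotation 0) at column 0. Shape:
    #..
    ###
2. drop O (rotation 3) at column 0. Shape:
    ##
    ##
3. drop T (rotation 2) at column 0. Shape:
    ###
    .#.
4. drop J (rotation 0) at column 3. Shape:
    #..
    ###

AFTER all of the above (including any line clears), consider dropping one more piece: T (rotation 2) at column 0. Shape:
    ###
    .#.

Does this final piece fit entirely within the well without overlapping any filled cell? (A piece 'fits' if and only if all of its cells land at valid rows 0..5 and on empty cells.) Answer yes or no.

Drop 1: J rot0 at col 0 lands with bottom-row=0; cleared 0 line(s) (total 0); column heights now [2 1 1 0 0 0], max=2
Drop 2: O rot3 at col 0 lands with bottom-row=2; cleared 0 line(s) (total 0); column heights now [4 4 1 0 0 0], max=4
Drop 3: T rot2 at col 0 lands with bottom-row=4; cleared 0 line(s) (total 0); column heights now [6 6 6 0 0 0], max=6
Drop 4: J rot0 at col 3 lands with bottom-row=0; cleared 1 line(s) (total 1); column heights now [5 5 5 1 0 0], max=5
Test piece T rot2 at col 0 (width 3): heights before test = [5 5 5 1 0 0]; fits = False

Answer: no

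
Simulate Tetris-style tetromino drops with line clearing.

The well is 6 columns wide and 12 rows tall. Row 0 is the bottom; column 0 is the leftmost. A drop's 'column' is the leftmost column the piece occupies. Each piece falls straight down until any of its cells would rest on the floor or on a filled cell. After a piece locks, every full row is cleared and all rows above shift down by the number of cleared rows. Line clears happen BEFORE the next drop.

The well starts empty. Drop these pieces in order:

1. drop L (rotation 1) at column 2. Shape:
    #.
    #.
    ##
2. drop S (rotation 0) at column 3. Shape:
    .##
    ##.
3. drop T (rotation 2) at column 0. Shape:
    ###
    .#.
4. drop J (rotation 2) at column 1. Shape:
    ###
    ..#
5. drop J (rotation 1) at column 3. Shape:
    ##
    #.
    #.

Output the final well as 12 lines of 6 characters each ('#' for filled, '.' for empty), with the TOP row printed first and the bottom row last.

Answer: ......
......
......
......
...##.
...#..
...#..
.###..
####..
.##.##
..###.
..##..

Derivation:
Drop 1: L rot1 at col 2 lands with bottom-row=0; cleared 0 line(s) (total 0); column heights now [0 0 3 1 0 0], max=3
Drop 2: S rot0 at col 3 lands with bottom-row=1; cleared 0 line(s) (total 0); column heights now [0 0 3 2 3 3], max=3
Drop 3: T rot2 at col 0 lands with bottom-row=2; cleared 0 line(s) (total 0); column heights now [4 4 4 2 3 3], max=4
Drop 4: J rot2 at col 1 lands with bottom-row=3; cleared 0 line(s) (total 0); column heights now [4 5 5 5 3 3], max=5
Drop 5: J rot1 at col 3 lands with bottom-row=5; cleared 0 line(s) (total 0); column heights now [4 5 5 8 8 3], max=8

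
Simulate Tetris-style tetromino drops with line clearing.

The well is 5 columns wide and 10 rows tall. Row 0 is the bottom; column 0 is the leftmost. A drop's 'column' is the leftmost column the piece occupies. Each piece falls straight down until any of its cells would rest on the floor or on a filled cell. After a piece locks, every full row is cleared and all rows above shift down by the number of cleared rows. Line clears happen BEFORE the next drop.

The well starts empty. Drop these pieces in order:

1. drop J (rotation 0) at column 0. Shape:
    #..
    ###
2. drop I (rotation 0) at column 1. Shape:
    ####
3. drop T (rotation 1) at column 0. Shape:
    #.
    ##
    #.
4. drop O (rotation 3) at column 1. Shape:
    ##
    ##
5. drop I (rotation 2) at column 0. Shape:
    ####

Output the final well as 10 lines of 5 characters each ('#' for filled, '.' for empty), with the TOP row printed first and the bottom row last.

Answer: .....
.....
.....
.....
####.
.##..
###..
##...
#....
###..

Derivation:
Drop 1: J rot0 at col 0 lands with bottom-row=0; cleared 0 line(s) (total 0); column heights now [2 1 1 0 0], max=2
Drop 2: I rot0 at col 1 lands with bottom-row=1; cleared 1 line(s) (total 1); column heights now [1 1 1 0 0], max=1
Drop 3: T rot1 at col 0 lands with bottom-row=1; cleared 0 line(s) (total 1); column heights now [4 3 1 0 0], max=4
Drop 4: O rot3 at col 1 lands with bottom-row=3; cleared 0 line(s) (total 1); column heights now [4 5 5 0 0], max=5
Drop 5: I rot2 at col 0 lands with bottom-row=5; cleared 0 line(s) (total 1); column heights now [6 6 6 6 0], max=6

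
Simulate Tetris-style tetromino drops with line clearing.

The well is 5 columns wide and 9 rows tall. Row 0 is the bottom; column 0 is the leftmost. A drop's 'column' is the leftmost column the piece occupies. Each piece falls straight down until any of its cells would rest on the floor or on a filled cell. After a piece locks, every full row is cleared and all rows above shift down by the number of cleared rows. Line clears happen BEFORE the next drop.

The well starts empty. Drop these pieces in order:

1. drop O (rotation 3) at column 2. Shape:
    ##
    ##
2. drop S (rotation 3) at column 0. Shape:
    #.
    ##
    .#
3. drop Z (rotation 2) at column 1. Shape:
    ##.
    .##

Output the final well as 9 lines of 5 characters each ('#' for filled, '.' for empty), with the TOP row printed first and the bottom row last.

Drop 1: O rot3 at col 2 lands with bottom-row=0; cleared 0 line(s) (total 0); column heights now [0 0 2 2 0], max=2
Drop 2: S rot3 at col 0 lands with bottom-row=0; cleared 0 line(s) (total 0); column heights now [3 2 2 2 0], max=3
Drop 3: Z rot2 at col 1 lands with bottom-row=2; cleared 0 line(s) (total 0); column heights now [3 4 4 3 0], max=4

Answer: .....
.....
.....
.....
.....
.##..
#.##.
####.
.###.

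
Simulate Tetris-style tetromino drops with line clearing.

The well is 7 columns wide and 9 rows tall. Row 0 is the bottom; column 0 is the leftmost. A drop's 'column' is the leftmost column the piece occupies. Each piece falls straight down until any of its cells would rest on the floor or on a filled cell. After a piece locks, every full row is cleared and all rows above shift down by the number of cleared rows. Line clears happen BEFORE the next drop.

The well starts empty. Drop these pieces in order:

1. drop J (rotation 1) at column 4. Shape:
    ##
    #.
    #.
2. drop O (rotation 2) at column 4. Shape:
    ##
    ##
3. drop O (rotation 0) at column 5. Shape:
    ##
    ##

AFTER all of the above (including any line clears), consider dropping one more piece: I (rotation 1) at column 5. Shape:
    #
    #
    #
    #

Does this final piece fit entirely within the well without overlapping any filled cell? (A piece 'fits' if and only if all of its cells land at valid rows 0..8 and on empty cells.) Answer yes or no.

Drop 1: J rot1 at col 4 lands with bottom-row=0; cleared 0 line(s) (total 0); column heights now [0 0 0 0 3 3 0], max=3
Drop 2: O rot2 at col 4 lands with bottom-row=3; cleared 0 line(s) (total 0); column heights now [0 0 0 0 5 5 0], max=5
Drop 3: O rot0 at col 5 lands with bottom-row=5; cleared 0 line(s) (total 0); column heights now [0 0 0 0 5 7 7], max=7
Test piece I rot1 at col 5 (width 1): heights before test = [0 0 0 0 5 7 7]; fits = False

Answer: no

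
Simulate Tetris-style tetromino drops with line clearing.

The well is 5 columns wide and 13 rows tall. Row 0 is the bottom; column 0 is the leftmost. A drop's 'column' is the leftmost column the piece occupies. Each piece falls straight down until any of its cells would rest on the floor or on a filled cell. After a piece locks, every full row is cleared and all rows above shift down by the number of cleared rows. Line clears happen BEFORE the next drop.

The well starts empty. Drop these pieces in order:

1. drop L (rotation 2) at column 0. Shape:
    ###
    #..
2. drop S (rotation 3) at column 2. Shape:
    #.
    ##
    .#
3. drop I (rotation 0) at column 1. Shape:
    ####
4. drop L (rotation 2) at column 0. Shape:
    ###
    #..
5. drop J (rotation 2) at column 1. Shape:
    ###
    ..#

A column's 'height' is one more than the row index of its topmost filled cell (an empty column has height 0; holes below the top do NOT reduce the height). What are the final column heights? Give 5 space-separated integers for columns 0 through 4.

Drop 1: L rot2 at col 0 lands with bottom-row=0; cleared 0 line(s) (total 0); column heights now [2 2 2 0 0], max=2
Drop 2: S rot3 at col 2 lands with bottom-row=1; cleared 0 line(s) (total 0); column heights now [2 2 4 3 0], max=4
Drop 3: I rot0 at col 1 lands with bottom-row=4; cleared 0 line(s) (total 0); column heights now [2 5 5 5 5], max=5
Drop 4: L rot2 at col 0 lands with bottom-row=4; cleared 1 line(s) (total 1); column heights now [5 5 5 3 0], max=5
Drop 5: J rot2 at col 1 lands with bottom-row=4; cleared 0 line(s) (total 1); column heights now [5 6 6 6 0], max=6

Answer: 5 6 6 6 0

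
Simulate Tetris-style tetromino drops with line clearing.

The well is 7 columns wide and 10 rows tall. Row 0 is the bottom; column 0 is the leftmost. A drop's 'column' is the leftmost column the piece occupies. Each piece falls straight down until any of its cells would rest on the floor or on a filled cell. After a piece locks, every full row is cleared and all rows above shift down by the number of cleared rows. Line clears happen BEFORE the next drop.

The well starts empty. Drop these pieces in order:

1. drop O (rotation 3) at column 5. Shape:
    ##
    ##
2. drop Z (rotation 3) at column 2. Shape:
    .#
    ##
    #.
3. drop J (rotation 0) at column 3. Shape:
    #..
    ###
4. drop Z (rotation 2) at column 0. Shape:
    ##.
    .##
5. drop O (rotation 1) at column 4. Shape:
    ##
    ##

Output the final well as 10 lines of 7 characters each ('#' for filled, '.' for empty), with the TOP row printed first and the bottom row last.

Answer: .......
.......
.......
.......
....##.
...###.
##.###.
.###...
..##.##
..#..##

Derivation:
Drop 1: O rot3 at col 5 lands with bottom-row=0; cleared 0 line(s) (total 0); column heights now [0 0 0 0 0 2 2], max=2
Drop 2: Z rot3 at col 2 lands with bottom-row=0; cleared 0 line(s) (total 0); column heights now [0 0 2 3 0 2 2], max=3
Drop 3: J rot0 at col 3 lands with bottom-row=3; cleared 0 line(s) (total 0); column heights now [0 0 2 5 4 4 2], max=5
Drop 4: Z rot2 at col 0 lands with bottom-row=2; cleared 0 line(s) (total 0); column heights now [4 4 3 5 4 4 2], max=5
Drop 5: O rot1 at col 4 lands with bottom-row=4; cleared 0 line(s) (total 0); column heights now [4 4 3 5 6 6 2], max=6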